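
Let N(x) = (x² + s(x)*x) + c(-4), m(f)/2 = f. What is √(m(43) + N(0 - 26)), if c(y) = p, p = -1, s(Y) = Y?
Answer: √1437 ≈ 37.908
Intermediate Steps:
c(y) = -1
m(f) = 2*f
N(x) = -1 + 2*x² (N(x) = (x² + x*x) - 1 = (x² + x²) - 1 = 2*x² - 1 = -1 + 2*x²)
√(m(43) + N(0 - 26)) = √(2*43 + (-1 + 2*(0 - 26)²)) = √(86 + (-1 + 2*(-26)²)) = √(86 + (-1 + 2*676)) = √(86 + (-1 + 1352)) = √(86 + 1351) = √1437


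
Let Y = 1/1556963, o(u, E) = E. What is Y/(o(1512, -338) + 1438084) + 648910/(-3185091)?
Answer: -1452596277620831089/7129881386469241218 ≈ -0.20373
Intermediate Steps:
Y = 1/1556963 ≈ 6.4228e-7
Y/(o(1512, -338) + 1438084) + 648910/(-3185091) = 1/(1556963*(-338 + 1438084)) + 648910/(-3185091) = (1/1556963)/1437746 + 648910*(-1/3185091) = (1/1556963)*(1/1437746) - 648910/3185091 = 1/2238517325398 - 648910/3185091 = -1452596277620831089/7129881386469241218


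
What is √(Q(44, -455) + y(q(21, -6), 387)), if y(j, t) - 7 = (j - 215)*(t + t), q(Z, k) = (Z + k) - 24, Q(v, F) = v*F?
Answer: I*√193389 ≈ 439.76*I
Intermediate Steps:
Q(v, F) = F*v
q(Z, k) = -24 + Z + k
y(j, t) = 7 + 2*t*(-215 + j) (y(j, t) = 7 + (j - 215)*(t + t) = 7 + (-215 + j)*(2*t) = 7 + 2*t*(-215 + j))
√(Q(44, -455) + y(q(21, -6), 387)) = √(-455*44 + (7 - 430*387 + 2*(-24 + 21 - 6)*387)) = √(-20020 + (7 - 166410 + 2*(-9)*387)) = √(-20020 + (7 - 166410 - 6966)) = √(-20020 - 173369) = √(-193389) = I*√193389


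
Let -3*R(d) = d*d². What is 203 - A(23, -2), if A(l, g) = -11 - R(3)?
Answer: 205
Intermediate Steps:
R(d) = -d³/3 (R(d) = -d*d²/3 = -d³/3)
A(l, g) = -2 (A(l, g) = -11 - (-1)*3³/3 = -11 - (-1)*27/3 = -11 - 1*(-9) = -11 + 9 = -2)
203 - A(23, -2) = 203 - 1*(-2) = 203 + 2 = 205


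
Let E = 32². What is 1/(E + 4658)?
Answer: 1/5682 ≈ 0.00017599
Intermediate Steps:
E = 1024
1/(E + 4658) = 1/(1024 + 4658) = 1/5682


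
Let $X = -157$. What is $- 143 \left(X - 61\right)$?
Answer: $31174$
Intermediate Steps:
$- 143 \left(X - 61\right) = - 143 \left(-157 - 61\right) = \left(-143\right) \left(-218\right) = 31174$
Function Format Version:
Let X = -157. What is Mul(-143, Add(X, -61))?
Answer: 31174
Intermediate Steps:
Mul(-143, Add(X, -61)) = Mul(-143, Add(-157, -61)) = Mul(-143, -218) = 31174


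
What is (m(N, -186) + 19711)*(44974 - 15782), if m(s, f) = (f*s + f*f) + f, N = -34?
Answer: 1764510440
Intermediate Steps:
m(s, f) = f + f**2 + f*s (m(s, f) = (f*s + f**2) + f = (f**2 + f*s) + f = f + f**2 + f*s)
(m(N, -186) + 19711)*(44974 - 15782) = (-186*(1 - 186 - 34) + 19711)*(44974 - 15782) = (-186*(-219) + 19711)*29192 = (40734 + 19711)*29192 = 60445*29192 = 1764510440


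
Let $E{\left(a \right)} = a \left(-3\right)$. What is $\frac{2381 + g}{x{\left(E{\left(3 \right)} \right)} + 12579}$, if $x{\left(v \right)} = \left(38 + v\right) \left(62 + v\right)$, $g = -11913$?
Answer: $- \frac{2383}{3529} \approx -0.67526$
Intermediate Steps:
$E{\left(a \right)} = - 3 a$
$\frac{2381 + g}{x{\left(E{\left(3 \right)} \right)} + 12579} = \frac{2381 - 11913}{\left(2356 + \left(\left(-3\right) 3\right)^{2} + 100 \left(\left(-3\right) 3\right)\right) + 12579} = - \frac{9532}{\left(2356 + \left(-9\right)^{2} + 100 \left(-9\right)\right) + 12579} = - \frac{9532}{\left(2356 + 81 - 900\right) + 12579} = - \frac{9532}{1537 + 12579} = - \frac{9532}{14116} = \left(-9532\right) \frac{1}{14116} = - \frac{2383}{3529}$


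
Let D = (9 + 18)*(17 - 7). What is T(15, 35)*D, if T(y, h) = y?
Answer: 4050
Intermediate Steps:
D = 270 (D = 27*10 = 270)
T(15, 35)*D = 15*270 = 4050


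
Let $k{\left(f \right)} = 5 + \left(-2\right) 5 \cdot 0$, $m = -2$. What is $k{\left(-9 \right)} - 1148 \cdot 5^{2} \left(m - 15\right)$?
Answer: $487905$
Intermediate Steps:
$k{\left(f \right)} = 5$ ($k{\left(f \right)} = 5 - 0 = 5 + 0 = 5$)
$k{\left(-9 \right)} - 1148 \cdot 5^{2} \left(m - 15\right) = 5 - 1148 \cdot 5^{2} \left(-2 - 15\right) = 5 - 1148 \cdot 25 \left(-17\right) = 5 - -487900 = 5 + 487900 = 487905$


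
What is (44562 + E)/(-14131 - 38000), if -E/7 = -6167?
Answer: -87731/52131 ≈ -1.6829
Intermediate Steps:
E = 43169 (E = -7*(-6167) = 43169)
(44562 + E)/(-14131 - 38000) = (44562 + 43169)/(-14131 - 38000) = 87731/(-52131) = 87731*(-1/52131) = -87731/52131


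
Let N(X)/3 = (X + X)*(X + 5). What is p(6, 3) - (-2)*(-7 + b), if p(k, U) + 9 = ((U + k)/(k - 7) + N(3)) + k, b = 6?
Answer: 130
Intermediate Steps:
N(X) = 6*X*(5 + X) (N(X) = 3*((X + X)*(X + 5)) = 3*((2*X)*(5 + X)) = 3*(2*X*(5 + X)) = 6*X*(5 + X))
p(k, U) = 135 + k + (U + k)/(-7 + k) (p(k, U) = -9 + (((U + k)/(k - 7) + 6*3*(5 + 3)) + k) = -9 + (((U + k)/(-7 + k) + 6*3*8) + k) = -9 + (((U + k)/(-7 + k) + 144) + k) = -9 + ((144 + (U + k)/(-7 + k)) + k) = -9 + (144 + k + (U + k)/(-7 + k)) = 135 + k + (U + k)/(-7 + k))
p(6, 3) - (-2)*(-7 + b) = (-945 + 3 + 6² + 129*6)/(-7 + 6) - (-2)*(-7 + 6) = (-945 + 3 + 36 + 774)/(-1) - (-2)*(-1) = -1*(-132) - 1*2 = 132 - 2 = 130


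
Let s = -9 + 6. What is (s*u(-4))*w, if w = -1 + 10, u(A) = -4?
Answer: 108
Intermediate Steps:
w = 9
s = -3
(s*u(-4))*w = -3*(-4)*9 = 12*9 = 108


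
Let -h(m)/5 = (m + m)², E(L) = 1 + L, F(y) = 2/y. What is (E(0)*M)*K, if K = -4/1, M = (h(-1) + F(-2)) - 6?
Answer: 108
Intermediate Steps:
h(m) = -20*m² (h(m) = -5*(m + m)² = -5*4*m² = -20*m²)
M = -27 (M = (-20*(-1)² + 2/(-2)) - 6 = (-20*1 + 2*(-½)) - 6 = (-20 - 1) - 6 = -21 - 6 = -27)
K = -4 (K = -4*1 = -4)
(E(0)*M)*K = ((1 + 0)*(-27))*(-4) = (1*(-27))*(-4) = -27*(-4) = 108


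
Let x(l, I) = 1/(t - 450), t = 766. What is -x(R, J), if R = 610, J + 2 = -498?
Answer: -1/316 ≈ -0.0031646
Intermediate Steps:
J = -500 (J = -2 - 498 = -500)
x(l, I) = 1/316 (x(l, I) = 1/(766 - 450) = 1/316)
-x(R, J) = -1*1/316 = -1/316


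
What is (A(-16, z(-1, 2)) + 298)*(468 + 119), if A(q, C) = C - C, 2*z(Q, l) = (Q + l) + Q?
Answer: 174926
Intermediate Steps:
z(Q, l) = Q + l/2 (z(Q, l) = ((Q + l) + Q)/2 = (l + 2*Q)/2 = Q + l/2)
A(q, C) = 0
(A(-16, z(-1, 2)) + 298)*(468 + 119) = (0 + 298)*(468 + 119) = 298*587 = 174926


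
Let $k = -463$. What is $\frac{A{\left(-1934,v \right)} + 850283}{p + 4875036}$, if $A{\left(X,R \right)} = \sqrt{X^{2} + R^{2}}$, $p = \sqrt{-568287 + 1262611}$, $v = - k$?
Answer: $\frac{850283 + 5 \sqrt{158189}}{4875036 + 2 \sqrt{173581}} \approx 0.17479$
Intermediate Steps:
$v = 463$ ($v = \left(-1\right) \left(-463\right) = 463$)
$p = 2 \sqrt{173581}$ ($p = \sqrt{694324} = 2 \sqrt{173581} \approx 833.26$)
$A{\left(X,R \right)} = \sqrt{R^{2} + X^{2}}$
$\frac{A{\left(-1934,v \right)} + 850283}{p + 4875036} = \frac{\sqrt{463^{2} + \left(-1934\right)^{2}} + 850283}{2 \sqrt{173581} + 4875036} = \frac{\sqrt{214369 + 3740356} + 850283}{4875036 + 2 \sqrt{173581}} = \frac{\sqrt{3954725} + 850283}{4875036 + 2 \sqrt{173581}} = \frac{5 \sqrt{158189} + 850283}{4875036 + 2 \sqrt{173581}} = \frac{850283 + 5 \sqrt{158189}}{4875036 + 2 \sqrt{173581}}$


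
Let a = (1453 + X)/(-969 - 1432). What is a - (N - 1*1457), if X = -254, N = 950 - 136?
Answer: 1542644/2401 ≈ 642.50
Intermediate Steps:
N = 814
a = -1199/2401 (a = (1453 - 254)/(-969 - 1432) = 1199/(-2401) = 1199*(-1/2401) = -1199/2401 ≈ -0.49938)
a - (N - 1*1457) = -1199/2401 - (814 - 1*1457) = -1199/2401 - (814 - 1457) = -1199/2401 - 1*(-643) = -1199/2401 + 643 = 1542644/2401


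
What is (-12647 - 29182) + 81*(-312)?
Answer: -67101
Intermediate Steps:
(-12647 - 29182) + 81*(-312) = -41829 - 25272 = -67101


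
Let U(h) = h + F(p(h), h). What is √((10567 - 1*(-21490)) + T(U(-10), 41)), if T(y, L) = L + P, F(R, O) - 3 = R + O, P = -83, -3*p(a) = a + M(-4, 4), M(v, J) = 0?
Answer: √32015 ≈ 178.93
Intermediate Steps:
p(a) = -a/3 (p(a) = -(a + 0)/3 = -a/3)
F(R, O) = 3 + O + R (F(R, O) = 3 + (R + O) = 3 + (O + R) = 3 + O + R)
U(h) = 3 + 5*h/3 (U(h) = h + (3 + h - h/3) = h + (3 + 2*h/3) = 3 + 5*h/3)
T(y, L) = -83 + L (T(y, L) = L - 83 = -83 + L)
√((10567 - 1*(-21490)) + T(U(-10), 41)) = √((10567 - 1*(-21490)) + (-83 + 41)) = √((10567 + 21490) - 42) = √(32057 - 42) = √32015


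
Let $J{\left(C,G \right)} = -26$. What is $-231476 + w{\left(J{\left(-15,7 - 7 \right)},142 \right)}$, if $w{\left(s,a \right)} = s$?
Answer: $-231502$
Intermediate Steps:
$-231476 + w{\left(J{\left(-15,7 - 7 \right)},142 \right)} = -231476 - 26 = -231502$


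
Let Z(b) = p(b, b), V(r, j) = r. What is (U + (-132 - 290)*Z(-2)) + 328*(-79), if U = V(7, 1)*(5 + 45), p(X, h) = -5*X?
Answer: -29782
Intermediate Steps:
Z(b) = -5*b
U = 350 (U = 7*(5 + 45) = 7*50 = 350)
(U + (-132 - 290)*Z(-2)) + 328*(-79) = (350 + (-132 - 290)*(-5*(-2))) + 328*(-79) = (350 - 422*10) - 25912 = (350 - 4220) - 25912 = -3870 - 25912 = -29782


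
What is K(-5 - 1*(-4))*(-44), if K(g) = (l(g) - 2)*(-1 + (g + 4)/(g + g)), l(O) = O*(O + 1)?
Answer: -220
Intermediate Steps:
l(O) = O*(1 + O)
K(g) = (-1 + (4 + g)/(2*g))*(-2 + g*(1 + g)) (K(g) = (g*(1 + g) - 2)*(-1 + (g + 4)/(g + g)) = (-2 + g*(1 + g))*(-1 + (4 + g)/((2*g))) = (-2 + g*(1 + g))*(-1 + (4 + g)*(1/(2*g))) = (-2 + g*(1 + g))*(-1 + (4 + g)/(2*g)) = (-1 + (4 + g)/(2*g))*(-2 + g*(1 + g)))
K(-5 - 1*(-4))*(-44) = (3 - 4/(-5 - 1*(-4)) - (-5 - 1*(-4))²/2 + 3*(-5 - 1*(-4))/2)*(-44) = (3 - 4/(-5 + 4) - (-5 + 4)²/2 + 3*(-5 + 4)/2)*(-44) = (3 - 4/(-1) - ½*(-1)² + (3/2)*(-1))*(-44) = (3 - 4*(-1) - ½*1 - 3/2)*(-44) = (3 + 4 - ½ - 3/2)*(-44) = 5*(-44) = -220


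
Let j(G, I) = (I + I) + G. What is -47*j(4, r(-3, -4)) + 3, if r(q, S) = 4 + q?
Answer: -279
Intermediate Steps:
j(G, I) = G + 2*I (j(G, I) = 2*I + G = G + 2*I)
-47*j(4, r(-3, -4)) + 3 = -47*(4 + 2*(4 - 3)) + 3 = -47*(4 + 2*1) + 3 = -47*(4 + 2) + 3 = -47*6 + 3 = -282 + 3 = -279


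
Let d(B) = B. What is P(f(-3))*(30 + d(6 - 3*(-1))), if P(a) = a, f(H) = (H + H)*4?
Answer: -936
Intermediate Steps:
f(H) = 8*H (f(H) = (2*H)*4 = 8*H)
P(f(-3))*(30 + d(6 - 3*(-1))) = (8*(-3))*(30 + (6 - 3*(-1))) = -24*(30 + (6 + 3)) = -24*(30 + 9) = -24*39 = -936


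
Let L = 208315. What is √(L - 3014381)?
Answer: I*√2806066 ≈ 1675.1*I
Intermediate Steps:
√(L - 3014381) = √(208315 - 3014381) = √(-2806066) = I*√2806066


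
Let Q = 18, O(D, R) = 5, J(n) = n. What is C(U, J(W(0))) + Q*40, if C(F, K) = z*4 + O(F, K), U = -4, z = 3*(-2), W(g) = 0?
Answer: 701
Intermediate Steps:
z = -6
C(F, K) = -19 (C(F, K) = -6*4 + 5 = -24 + 5 = -19)
C(U, J(W(0))) + Q*40 = -19 + 18*40 = -19 + 720 = 701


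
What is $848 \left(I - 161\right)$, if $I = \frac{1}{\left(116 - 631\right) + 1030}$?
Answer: $- \frac{70311072}{515} \approx -1.3653 \cdot 10^{5}$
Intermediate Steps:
$I = \frac{1}{515}$ ($I = \frac{1}{\left(116 - 631\right) + 1030} = \frac{1}{-515 + 1030} = \frac{1}{515} \approx 0.0019417$)
$848 \left(I - 161\right) = 848 \left(\frac{1}{515} - 161\right) = 848 \left(- \frac{82914}{515}\right) = - \frac{70311072}{515}$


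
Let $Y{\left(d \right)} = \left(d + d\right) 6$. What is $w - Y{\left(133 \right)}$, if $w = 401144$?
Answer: $399548$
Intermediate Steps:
$Y{\left(d \right)} = 12 d$ ($Y{\left(d \right)} = 2 d 6 = 12 d$)
$w - Y{\left(133 \right)} = 401144 - 12 \cdot 133 = 401144 - 1596 = 399548$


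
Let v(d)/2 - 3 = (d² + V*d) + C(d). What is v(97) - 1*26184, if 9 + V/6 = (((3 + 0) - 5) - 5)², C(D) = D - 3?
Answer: 39388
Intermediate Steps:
C(D) = -3 + D
V = 240 (V = -54 + 6*(((3 + 0) - 5) - 5)² = -54 + 6*((3 - 5) - 5)² = -54 + 6*(-2 - 5)² = -54 + 6*(-7)² = -54 + 6*49 = -54 + 294 = 240)
v(d) = 2*d² + 482*d (v(d) = 6 + 2*((d² + 240*d) + (-3 + d)) = 6 + 2*(-3 + d² + 241*d) = 6 + (-6 + 2*d² + 482*d) = 2*d² + 482*d)
v(97) - 1*26184 = 2*97*(241 + 97) - 1*26184 = 2*97*338 - 26184 = 65572 - 26184 = 39388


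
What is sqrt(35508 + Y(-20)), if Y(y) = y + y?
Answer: 2*sqrt(8867) ≈ 188.33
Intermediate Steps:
Y(y) = 2*y
sqrt(35508 + Y(-20)) = sqrt(35508 + 2*(-20)) = sqrt(35508 - 40) = sqrt(35468) = 2*sqrt(8867)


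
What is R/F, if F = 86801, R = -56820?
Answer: -56820/86801 ≈ -0.65460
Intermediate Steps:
R/F = -56820/86801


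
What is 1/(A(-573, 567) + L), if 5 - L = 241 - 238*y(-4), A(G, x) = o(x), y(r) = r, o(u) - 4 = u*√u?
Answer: 1184/180882407 + 5103*√7/180882407 ≈ 8.1187e-5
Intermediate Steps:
o(u) = 4 + u^(3/2) (o(u) = 4 + u*√u = 4 + u^(3/2))
A(G, x) = 4 + x^(3/2)
L = -1188 (L = 5 - (241 - 238*(-4)) = 5 - (241 + 952) = 5 - 1*1193 = 5 - 1193 = -1188)
1/(A(-573, 567) + L) = 1/((4 + 567^(3/2)) - 1188) = 1/((4 + 5103*√7) - 1188) = 1/(-1184 + 5103*√7)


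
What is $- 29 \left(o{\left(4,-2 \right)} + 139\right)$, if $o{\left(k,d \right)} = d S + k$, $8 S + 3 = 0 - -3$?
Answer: $-4147$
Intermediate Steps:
$S = 0$ ($S = - \frac{3}{8} + \frac{0 - -3}{8} = - \frac{3}{8} + \frac{0 + 3}{8} = - \frac{3}{8} + \frac{1}{8} \cdot 3 = - \frac{3}{8} + \frac{3}{8} = 0$)
$o{\left(k,d \right)} = k$ ($o{\left(k,d \right)} = d 0 + k = 0 + k = k$)
$- 29 \left(o{\left(4,-2 \right)} + 139\right) = - 29 \left(4 + 139\right) = \left(-29\right) 143 = -4147$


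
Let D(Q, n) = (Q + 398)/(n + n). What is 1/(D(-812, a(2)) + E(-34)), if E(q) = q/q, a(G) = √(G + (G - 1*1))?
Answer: -1/14282 - 69*√3/14282 ≈ -0.0084380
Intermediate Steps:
a(G) = √(-1 + 2*G) (a(G) = √(G + (G - 1)) = √(G + (-1 + G)) = √(-1 + 2*G))
E(q) = 1
D(Q, n) = (398 + Q)/(2*n) (D(Q, n) = (398 + Q)/((2*n)) = (398 + Q)*(1/(2*n)) = (398 + Q)/(2*n))
1/(D(-812, a(2)) + E(-34)) = 1/((398 - 812)/(2*(√(-1 + 2*2))) + 1) = 1/((½)*(-414)/√(-1 + 4) + 1) = 1/((½)*(-414)/√3 + 1) = 1/((½)*(√3/3)*(-414) + 1) = 1/(-69*√3 + 1) = 1/(1 - 69*√3)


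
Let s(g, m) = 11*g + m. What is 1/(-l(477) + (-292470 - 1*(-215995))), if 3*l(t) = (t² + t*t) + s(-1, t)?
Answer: -3/684949 ≈ -4.3799e-6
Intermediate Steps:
s(g, m) = m + 11*g
l(t) = -11/3 + t/3 + 2*t²/3 (l(t) = ((t² + t*t) + (t + 11*(-1)))/3 = ((t² + t²) + (t - 11))/3 = (2*t² + (-11 + t))/3 = (-11 + t + 2*t²)/3 = -11/3 + t/3 + 2*t²/3)
1/(-l(477) + (-292470 - 1*(-215995))) = 1/(-(-11/3 + (⅓)*477 + (⅔)*477²) + (-292470 - 1*(-215995))) = 1/(-(-11/3 + 159 + (⅔)*227529) + (-292470 + 215995)) = 1/(-(-11/3 + 159 + 151686) - 76475) = 1/(-1*455524/3 - 76475) = 1/(-455524/3 - 76475) = 1/(-684949/3) = -3/684949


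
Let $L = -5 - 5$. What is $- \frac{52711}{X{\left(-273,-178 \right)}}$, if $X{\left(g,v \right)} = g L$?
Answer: $- \frac{52711}{2730} \approx -19.308$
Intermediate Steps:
$L = -10$
$X{\left(g,v \right)} = - 10 g$ ($X{\left(g,v \right)} = g \left(-10\right) = - 10 g$)
$- \frac{52711}{X{\left(-273,-178 \right)}} = - \frac{52711}{\left(-10\right) \left(-273\right)} = - \frac{52711}{2730}$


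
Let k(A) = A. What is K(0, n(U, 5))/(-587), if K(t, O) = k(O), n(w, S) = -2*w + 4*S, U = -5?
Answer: -30/587 ≈ -0.051107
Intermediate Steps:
K(t, O) = O
K(0, n(U, 5))/(-587) = (-2*(-5) + 4*5)/(-587) = (10 + 20)*(-1/587) = 30*(-1/587) = -30/587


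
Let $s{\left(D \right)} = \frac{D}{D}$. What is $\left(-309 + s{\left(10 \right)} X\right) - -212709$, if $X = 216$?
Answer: $212616$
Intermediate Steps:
$s{\left(D \right)} = 1$
$\left(-309 + s{\left(10 \right)} X\right) - -212709 = \left(-309 + 1 \cdot 216\right) - -212709 = \left(-309 + 216\right) + 212709 = -93 + 212709 = 212616$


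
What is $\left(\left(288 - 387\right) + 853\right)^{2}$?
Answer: $568516$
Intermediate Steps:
$\left(\left(288 - 387\right) + 853\right)^{2} = \left(-99 + 853\right)^{2} = 754^{2} = 568516$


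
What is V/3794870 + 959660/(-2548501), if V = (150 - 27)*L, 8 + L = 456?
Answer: -1750676172548/4835614994935 ≈ -0.36204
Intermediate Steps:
L = 448 (L = -8 + 456 = 448)
V = 55104 (V = (150 - 27)*448 = 123*448 = 55104)
V/3794870 + 959660/(-2548501) = 55104/3794870 + 959660/(-2548501) = 55104*(1/3794870) + 959660*(-1/2548501) = 27552/1897435 - 959660/2548501 = -1750676172548/4835614994935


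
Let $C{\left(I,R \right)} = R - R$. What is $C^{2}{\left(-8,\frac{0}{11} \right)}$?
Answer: $0$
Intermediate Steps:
$C{\left(I,R \right)} = 0$
$C^{2}{\left(-8,\frac{0}{11} \right)} = 0^{2} = 0$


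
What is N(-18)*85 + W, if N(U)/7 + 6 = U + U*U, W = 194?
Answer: 178694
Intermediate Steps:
N(U) = -42 + 7*U + 7*U**2 (N(U) = -42 + 7*(U + U*U) = -42 + 7*(U + U**2) = -42 + (7*U + 7*U**2) = -42 + 7*U + 7*U**2)
N(-18)*85 + W = (-42 + 7*(-18) + 7*(-18)**2)*85 + 194 = (-42 - 126 + 7*324)*85 + 194 = (-42 - 126 + 2268)*85 + 194 = 2100*85 + 194 = 178500 + 194 = 178694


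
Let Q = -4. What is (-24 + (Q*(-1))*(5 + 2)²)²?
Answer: 29584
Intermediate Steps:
(-24 + (Q*(-1))*(5 + 2)²)² = (-24 + (-4*(-1))*(5 + 2)²)² = (-24 + 4*7²)² = (-24 + 4*49)² = (-24 + 196)² = 172² = 29584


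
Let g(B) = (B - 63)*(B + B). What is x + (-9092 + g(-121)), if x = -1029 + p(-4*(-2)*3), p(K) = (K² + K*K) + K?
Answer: 35583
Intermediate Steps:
g(B) = 2*B*(-63 + B) (g(B) = (-63 + B)*(2*B) = 2*B*(-63 + B))
p(K) = K + 2*K² (p(K) = (K² + K²) + K = 2*K² + K = K + 2*K²)
x = 147 (x = -1029 + (-4*(-2)*3)*(1 + 2*(-4*(-2)*3)) = -1029 + (8*3)*(1 + 2*(8*3)) = -1029 + 24*(1 + 2*24) = -1029 + 24*(1 + 48) = -1029 + 24*49 = -1029 + 1176 = 147)
x + (-9092 + g(-121)) = 147 + (-9092 + 2*(-121)*(-63 - 121)) = 147 + (-9092 + 2*(-121)*(-184)) = 147 + (-9092 + 44528) = 147 + 35436 = 35583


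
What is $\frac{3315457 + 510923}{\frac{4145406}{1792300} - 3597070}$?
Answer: $- \frac{3429010437000}{3223512207797} \approx -1.0637$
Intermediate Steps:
$\frac{3315457 + 510923}{\frac{4145406}{1792300} - 3597070} = \frac{3826380}{4145406 \cdot \frac{1}{1792300} - 3597070} = \frac{3826380}{\frac{2072703}{896150} - 3597070} = \frac{3826380}{- \frac{3223512207797}{896150}} = 3826380 \left(- \frac{896150}{3223512207797}\right) = - \frac{3429010437000}{3223512207797}$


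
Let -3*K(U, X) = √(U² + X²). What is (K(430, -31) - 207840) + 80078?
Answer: -127762 - 29*√221/3 ≈ -1.2791e+5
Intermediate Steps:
K(U, X) = -√(U² + X²)/3
(K(430, -31) - 207840) + 80078 = (-√(430² + (-31)²)/3 - 207840) + 80078 = (-√(184900 + 961)/3 - 207840) + 80078 = (-29*√221/3 - 207840) + 80078 = (-207840 - 29*√221/3) + 80078 = -127762 - 29*√221/3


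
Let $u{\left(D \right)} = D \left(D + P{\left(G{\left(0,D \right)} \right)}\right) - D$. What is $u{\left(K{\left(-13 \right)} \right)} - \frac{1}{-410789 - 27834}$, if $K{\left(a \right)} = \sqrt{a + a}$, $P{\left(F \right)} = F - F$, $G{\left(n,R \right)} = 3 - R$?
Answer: $- \frac{11404197}{438623} - i \sqrt{26} \approx -26.0 - 5.099 i$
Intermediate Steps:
$P{\left(F \right)} = 0$
$K{\left(a \right)} = \sqrt{2} \sqrt{a}$ ($K{\left(a \right)} = \sqrt{2 a} = \sqrt{2} \sqrt{a}$)
$u{\left(D \right)} = D^{2} - D$ ($u{\left(D \right)} = D \left(D + 0\right) - D = D D - D = D^{2} - D$)
$u{\left(K{\left(-13 \right)} \right)} - \frac{1}{-410789 - 27834} = \sqrt{2} \sqrt{-13} \left(-1 + \sqrt{2} \sqrt{-13}\right) - \frac{1}{-410789 - 27834} = \sqrt{2} i \sqrt{13} \left(-1 + \sqrt{2} i \sqrt{13}\right) - \frac{1}{-438623} = i \sqrt{26} \left(-1 + i \sqrt{26}\right) - - \frac{1}{438623} = i \sqrt{26} \left(-1 + i \sqrt{26}\right) + \frac{1}{438623} = \frac{1}{438623} + i \sqrt{26} \left(-1 + i \sqrt{26}\right)$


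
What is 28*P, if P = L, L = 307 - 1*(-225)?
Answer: 14896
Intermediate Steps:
L = 532 (L = 307 + 225 = 532)
P = 532
28*P = 28*532 = 14896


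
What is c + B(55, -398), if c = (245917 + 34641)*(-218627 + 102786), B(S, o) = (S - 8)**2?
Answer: -32500117069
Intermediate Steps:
B(S, o) = (-8 + S)**2
c = -32500119278 (c = 280558*(-115841) = -32500119278)
c + B(55, -398) = -32500119278 + (-8 + 55)**2 = -32500119278 + 47**2 = -32500119278 + 2209 = -32500117069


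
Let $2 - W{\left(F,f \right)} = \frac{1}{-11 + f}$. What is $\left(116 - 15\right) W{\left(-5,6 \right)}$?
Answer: $\frac{1111}{5} \approx 222.2$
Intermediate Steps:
$W{\left(F,f \right)} = 2 - \frac{1}{-11 + f}$
$\left(116 - 15\right) W{\left(-5,6 \right)} = \left(116 - 15\right) \frac{-23 + 2 \cdot 6}{-11 + 6} = 101 \frac{-23 + 12}{-5} = 101 \left(\left(- \frac{1}{5}\right) \left(-11\right)\right) = 101 \cdot \frac{11}{5} = \frac{1111}{5}$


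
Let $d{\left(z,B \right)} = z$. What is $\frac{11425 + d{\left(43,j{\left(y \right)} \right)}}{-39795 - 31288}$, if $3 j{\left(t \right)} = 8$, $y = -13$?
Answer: $- \frac{11468}{71083} \approx -0.16133$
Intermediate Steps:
$j{\left(t \right)} = \frac{8}{3}$ ($j{\left(t \right)} = \frac{1}{3} \cdot 8 = \frac{8}{3}$)
$\frac{11425 + d{\left(43,j{\left(y \right)} \right)}}{-39795 - 31288} = \frac{11425 + 43}{-39795 - 31288} = \frac{11468}{-71083} = 11468 \left(- \frac{1}{71083}\right) = - \frac{11468}{71083}$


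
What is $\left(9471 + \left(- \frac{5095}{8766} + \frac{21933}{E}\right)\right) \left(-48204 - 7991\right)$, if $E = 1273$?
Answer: $- \frac{5949577366113595}{11159118} \approx -5.3316 \cdot 10^{8}$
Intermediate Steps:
$\left(9471 + \left(- \frac{5095}{8766} + \frac{21933}{E}\right)\right) \left(-48204 - 7991\right) = \left(9471 + \left(- \frac{5095}{8766} + \frac{21933}{1273}\right)\right) \left(-48204 - 7991\right) = \left(9471 + \left(\left(-5095\right) \frac{1}{8766} + 21933 \cdot \frac{1}{1273}\right)\right) \left(-56195\right) = \left(9471 + \left(- \frac{5095}{8766} + \frac{21933}{1273}\right)\right) \left(-56195\right) = \left(9471 + \frac{185778743}{11159118}\right) \left(-56195\right) = \frac{105873785321}{11159118} \left(-56195\right) = - \frac{5949577366113595}{11159118}$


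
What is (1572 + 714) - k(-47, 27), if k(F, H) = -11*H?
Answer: 2583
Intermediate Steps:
(1572 + 714) - k(-47, 27) = (1572 + 714) - (-11)*27 = 2286 - 1*(-297) = 2286 + 297 = 2583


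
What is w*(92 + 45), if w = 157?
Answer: 21509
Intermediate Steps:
w*(92 + 45) = 157*(92 + 45) = 157*137 = 21509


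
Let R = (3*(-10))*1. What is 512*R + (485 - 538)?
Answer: -15413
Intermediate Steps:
R = -30 (R = -30*1 = -30)
512*R + (485 - 538) = 512*(-30) + (485 - 538) = -15360 - 53 = -15413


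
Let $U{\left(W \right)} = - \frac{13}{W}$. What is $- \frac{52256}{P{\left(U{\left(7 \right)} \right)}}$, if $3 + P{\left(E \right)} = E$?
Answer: $\frac{182896}{17} \approx 10759.0$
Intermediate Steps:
$P{\left(E \right)} = -3 + E$
$- \frac{52256}{P{\left(U{\left(7 \right)} \right)}} = - \frac{52256}{-3 - \frac{13}{7}} = - \frac{52256}{- \frac{34}{7}} = \left(-52256\right) \left(- \frac{7}{34}\right) = \frac{182896}{17}$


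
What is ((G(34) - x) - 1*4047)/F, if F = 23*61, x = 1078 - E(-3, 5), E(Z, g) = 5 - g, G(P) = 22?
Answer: -5103/1403 ≈ -3.6372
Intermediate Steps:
x = 1078 (x = 1078 - (5 - 1*5) = 1078 - (5 - 5) = 1078 - 1*0 = 1078 + 0 = 1078)
F = 1403
((G(34) - x) - 1*4047)/F = ((22 - 1*1078) - 1*4047)/1403 = ((22 - 1078) - 4047)*(1/1403) = (-1056 - 4047)*(1/1403) = -5103*1/1403 = -5103/1403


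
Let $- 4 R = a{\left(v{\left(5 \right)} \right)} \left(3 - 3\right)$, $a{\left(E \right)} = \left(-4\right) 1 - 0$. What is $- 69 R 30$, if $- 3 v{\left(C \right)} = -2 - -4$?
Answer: $0$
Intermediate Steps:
$v{\left(C \right)} = - \frac{2}{3}$ ($v{\left(C \right)} = - \frac{-2 - -4}{3} = - \frac{-2 + 4}{3} = \left(- \frac{1}{3}\right) 2 = - \frac{2}{3}$)
$a{\left(E \right)} = -4$ ($a{\left(E \right)} = -4 + 0 = -4$)
$R = 0$ ($R = - \frac{\left(-4\right) \left(3 - 3\right)}{4} = - \frac{\left(-4\right) 0}{4} = \left(- \frac{1}{4}\right) 0 = 0$)
$- 69 R 30 = \left(-69\right) 0 \cdot 30 = 0 \cdot 30 = 0$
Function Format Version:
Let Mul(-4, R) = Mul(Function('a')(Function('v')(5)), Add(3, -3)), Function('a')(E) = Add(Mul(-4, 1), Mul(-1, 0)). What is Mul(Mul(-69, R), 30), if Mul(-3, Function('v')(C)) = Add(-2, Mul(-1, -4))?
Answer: 0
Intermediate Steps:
Function('v')(C) = Rational(-2, 3) (Function('v')(C) = Mul(Rational(-1, 3), Add(-2, Mul(-1, -4))) = Mul(Rational(-1, 3), Add(-2, 4)) = Mul(Rational(-1, 3), 2) = Rational(-2, 3))
Function('a')(E) = -4 (Function('a')(E) = Add(-4, 0) = -4)
R = 0 (R = Mul(Rational(-1, 4), Mul(-4, Add(3, -3))) = Mul(Rational(-1, 4), Mul(-4, 0)) = Mul(Rational(-1, 4), 0) = 0)
Mul(Mul(-69, R), 30) = Mul(Mul(-69, 0), 30) = Mul(0, 30) = 0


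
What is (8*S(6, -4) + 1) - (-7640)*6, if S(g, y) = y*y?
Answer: 45969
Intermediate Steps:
S(g, y) = y²
(8*S(6, -4) + 1) - (-7640)*6 = (8*(-4)² + 1) - (-7640)*6 = (8*16 + 1) - 382*(-120) = (128 + 1) + 45840 = 129 + 45840 = 45969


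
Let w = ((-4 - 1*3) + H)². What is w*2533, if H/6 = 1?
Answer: 2533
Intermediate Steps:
H = 6 (H = 6*1 = 6)
w = 1 (w = ((-4 - 1*3) + 6)² = ((-4 - 3) + 6)² = (-7 + 6)² = (-1)² = 1)
w*2533 = 1*2533 = 2533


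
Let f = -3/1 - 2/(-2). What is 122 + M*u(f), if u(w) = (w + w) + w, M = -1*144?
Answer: 986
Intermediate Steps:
M = -144
f = -2 (f = -3*1 - 2*(-½) = -3 + 1 = -2)
u(w) = 3*w (u(w) = 2*w + w = 3*w)
122 + M*u(f) = 122 - 432*(-2) = 122 - 144*(-6) = 122 + 864 = 986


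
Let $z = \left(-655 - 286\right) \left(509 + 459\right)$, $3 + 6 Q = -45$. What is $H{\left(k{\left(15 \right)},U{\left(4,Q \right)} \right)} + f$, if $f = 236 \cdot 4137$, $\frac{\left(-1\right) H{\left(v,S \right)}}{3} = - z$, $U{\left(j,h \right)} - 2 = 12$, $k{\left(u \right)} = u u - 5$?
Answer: $-1756332$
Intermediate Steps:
$k{\left(u \right)} = -5 + u^{2}$ ($k{\left(u \right)} = u^{2} - 5 = -5 + u^{2}$)
$Q = -8$ ($Q = - \frac{1}{2} + \frac{1}{6} \left(-45\right) = - \frac{1}{2} - \frac{15}{2} = -8$)
$z = -910888$ ($z = \left(-941\right) 968 = -910888$)
$U{\left(j,h \right)} = 14$ ($U{\left(j,h \right)} = 2 + 12 = 14$)
$H{\left(v,S \right)} = -2732664$ ($H{\left(v,S \right)} = - 3 \left(\left(-1\right) \left(-910888\right)\right) = \left(-3\right) 910888 = -2732664$)
$f = 976332$
$H{\left(k{\left(15 \right)},U{\left(4,Q \right)} \right)} + f = -2732664 + 976332 = -1756332$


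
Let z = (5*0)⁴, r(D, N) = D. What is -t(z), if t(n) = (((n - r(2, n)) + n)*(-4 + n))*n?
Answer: 0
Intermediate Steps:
z = 0 (z = 0⁴ = 0)
t(n) = n*(-4 + n)*(-2 + 2*n) (t(n) = (((n - 1*2) + n)*(-4 + n))*n = (((n - 2) + n)*(-4 + n))*n = (((-2 + n) + n)*(-4 + n))*n = ((-2 + 2*n)*(-4 + n))*n = ((-4 + n)*(-2 + 2*n))*n = n*(-4 + n)*(-2 + 2*n))
-t(z) = -2*0*(4 + 0² - 5*0) = -2*0*(4 + 0 + 0) = -2*0*4 = -1*0 = 0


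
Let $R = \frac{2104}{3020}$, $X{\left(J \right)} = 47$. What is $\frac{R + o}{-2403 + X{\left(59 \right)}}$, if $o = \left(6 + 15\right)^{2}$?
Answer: $- \frac{333481}{1778780} \approx -0.18748$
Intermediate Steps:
$R = \frac{526}{755}$ ($R = 2104 \cdot \frac{1}{3020} = \frac{526}{755} \approx 0.69669$)
$o = 441$ ($o = 21^{2} = 441$)
$\frac{R + o}{-2403 + X{\left(59 \right)}} = \frac{\frac{526}{755} + 441}{-2403 + 47} = \frac{333481}{755 \left(-2356\right)} = \frac{333481}{755} \left(- \frac{1}{2356}\right) = - \frac{333481}{1778780}$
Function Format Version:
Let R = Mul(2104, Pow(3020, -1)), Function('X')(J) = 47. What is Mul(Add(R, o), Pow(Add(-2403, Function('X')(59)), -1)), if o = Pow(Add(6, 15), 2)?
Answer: Rational(-333481, 1778780) ≈ -0.18748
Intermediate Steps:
R = Rational(526, 755) (R = Mul(2104, Rational(1, 3020)) = Rational(526, 755) ≈ 0.69669)
o = 441 (o = Pow(21, 2) = 441)
Mul(Add(R, o), Pow(Add(-2403, Function('X')(59)), -1)) = Mul(Add(Rational(526, 755), 441), Pow(Add(-2403, 47), -1)) = Mul(Rational(333481, 755), Pow(-2356, -1)) = Mul(Rational(333481, 755), Rational(-1, 2356)) = Rational(-333481, 1778780)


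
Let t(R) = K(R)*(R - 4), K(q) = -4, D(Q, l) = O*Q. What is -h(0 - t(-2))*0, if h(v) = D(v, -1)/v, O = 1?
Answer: 0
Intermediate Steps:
D(Q, l) = Q (D(Q, l) = 1*Q = Q)
t(R) = 16 - 4*R (t(R) = -4*(R - 4) = -4*(-4 + R) = 16 - 4*R)
h(v) = 1 (h(v) = v/v = 1)
-h(0 - t(-2))*0 = -0 = -1*0 = 0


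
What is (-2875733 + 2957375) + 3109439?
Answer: 3191081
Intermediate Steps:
(-2875733 + 2957375) + 3109439 = 81642 + 3109439 = 3191081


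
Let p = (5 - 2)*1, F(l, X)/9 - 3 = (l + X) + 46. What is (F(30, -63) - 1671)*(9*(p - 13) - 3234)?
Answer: 5075748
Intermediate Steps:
F(l, X) = 441 + 9*X + 9*l (F(l, X) = 27 + 9*((l + X) + 46) = 27 + 9*((X + l) + 46) = 27 + 9*(46 + X + l) = 27 + (414 + 9*X + 9*l) = 441 + 9*X + 9*l)
p = 3 (p = 3*1 = 3)
(F(30, -63) - 1671)*(9*(p - 13) - 3234) = ((441 + 9*(-63) + 9*30) - 1671)*(9*(3 - 13) - 3234) = ((441 - 567 + 270) - 1671)*(9*(-10) - 3234) = (144 - 1671)*(-90 - 3234) = -1527*(-3324) = 5075748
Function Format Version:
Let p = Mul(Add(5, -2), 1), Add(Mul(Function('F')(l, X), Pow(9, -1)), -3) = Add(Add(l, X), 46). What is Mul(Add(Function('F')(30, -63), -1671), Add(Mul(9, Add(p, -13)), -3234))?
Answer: 5075748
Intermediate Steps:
Function('F')(l, X) = Add(441, Mul(9, X), Mul(9, l)) (Function('F')(l, X) = Add(27, Mul(9, Add(Add(l, X), 46))) = Add(27, Mul(9, Add(Add(X, l), 46))) = Add(27, Mul(9, Add(46, X, l))) = Add(27, Add(414, Mul(9, X), Mul(9, l))) = Add(441, Mul(9, X), Mul(9, l)))
p = 3 (p = Mul(3, 1) = 3)
Mul(Add(Function('F')(30, -63), -1671), Add(Mul(9, Add(p, -13)), -3234)) = Mul(Add(Add(441, Mul(9, -63), Mul(9, 30)), -1671), Add(Mul(9, Add(3, -13)), -3234)) = Mul(Add(Add(441, -567, 270), -1671), Add(Mul(9, -10), -3234)) = Mul(Add(144, -1671), Add(-90, -3234)) = Mul(-1527, -3324) = 5075748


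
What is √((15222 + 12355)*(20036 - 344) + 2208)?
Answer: 2*√135762123 ≈ 23303.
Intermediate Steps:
√((15222 + 12355)*(20036 - 344) + 2208) = √(27577*19692 + 2208) = √(543046284 + 2208) = √543048492 = 2*√135762123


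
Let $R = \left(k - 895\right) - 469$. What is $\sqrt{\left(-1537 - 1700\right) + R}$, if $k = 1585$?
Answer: $2 i \sqrt{754} \approx 54.918 i$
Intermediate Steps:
$R = 221$ ($R = \left(1585 - 895\right) - 469 = 690 - 469 = 221$)
$\sqrt{\left(-1537 - 1700\right) + R} = \sqrt{\left(-1537 - 1700\right) + 221} = \sqrt{-3237 + 221} = \sqrt{-3016} = 2 i \sqrt{754}$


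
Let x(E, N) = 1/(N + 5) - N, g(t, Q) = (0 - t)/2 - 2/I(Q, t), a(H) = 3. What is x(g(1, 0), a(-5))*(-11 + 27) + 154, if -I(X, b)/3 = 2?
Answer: 108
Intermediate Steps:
I(X, b) = -6 (I(X, b) = -3*2 = -6)
g(t, Q) = ⅓ - t/2 (g(t, Q) = (0 - t)/2 - 2/(-6) = -t*(½) - 2*(-⅙) = -t/2 + ⅓ = ⅓ - t/2)
x(E, N) = 1/(5 + N) - N
x(g(1, 0), a(-5))*(-11 + 27) + 154 = ((1 - 1*3² - 5*3)/(5 + 3))*(-11 + 27) + 154 = ((1 - 1*9 - 15)/8)*16 + 154 = ((1 - 9 - 15)/8)*16 + 154 = ((⅛)*(-23))*16 + 154 = -23/8*16 + 154 = -46 + 154 = 108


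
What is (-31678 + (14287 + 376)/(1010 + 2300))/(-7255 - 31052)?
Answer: 104839517/126796170 ≈ 0.82683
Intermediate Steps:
(-31678 + (14287 + 376)/(1010 + 2300))/(-7255 - 31052) = (-31678 + 14663/3310)/(-38307) = (-31678 + 14663*(1/3310))*(-1/38307) = (-31678 + 14663/3310)*(-1/38307) = -104839517/3310*(-1/38307) = 104839517/126796170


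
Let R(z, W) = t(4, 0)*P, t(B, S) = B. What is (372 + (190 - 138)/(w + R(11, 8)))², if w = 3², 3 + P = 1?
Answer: 179776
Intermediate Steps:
P = -2 (P = -3 + 1 = -2)
R(z, W) = -8 (R(z, W) = 4*(-2) = -8)
w = 9
(372 + (190 - 138)/(w + R(11, 8)))² = (372 + (190 - 138)/(9 - 8))² = (372 + 52/1)² = (372 + 52*1)² = (372 + 52)² = 424² = 179776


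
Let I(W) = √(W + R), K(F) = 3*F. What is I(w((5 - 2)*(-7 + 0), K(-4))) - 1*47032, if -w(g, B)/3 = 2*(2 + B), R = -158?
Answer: -47032 + 7*I*√2 ≈ -47032.0 + 9.8995*I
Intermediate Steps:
w(g, B) = -12 - 6*B (w(g, B) = -6*(2 + B) = -3*(4 + 2*B) = -12 - 6*B)
I(W) = √(-158 + W) (I(W) = √(W - 158) = √(-158 + W))
I(w((5 - 2)*(-7 + 0), K(-4))) - 1*47032 = √(-158 + (-12 - 18*(-4))) - 1*47032 = √(-158 + (-12 - 6*(-12))) - 47032 = √(-158 + (-12 + 72)) - 47032 = √(-158 + 60) - 47032 = √(-98) - 47032 = 7*I*√2 - 47032 = -47032 + 7*I*√2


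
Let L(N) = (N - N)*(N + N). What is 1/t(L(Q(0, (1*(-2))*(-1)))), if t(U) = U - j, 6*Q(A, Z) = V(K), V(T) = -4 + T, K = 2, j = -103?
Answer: 1/103 ≈ 0.0097087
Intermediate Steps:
Q(A, Z) = -⅓ (Q(A, Z) = (-4 + 2)/6 = (⅙)*(-2) = -⅓)
L(N) = 0 (L(N) = 0*(2*N) = 0)
t(U) = 103 + U (t(U) = U - 1*(-103) = U + 103 = 103 + U)
1/t(L(Q(0, (1*(-2))*(-1)))) = 1/(103 + 0) = 1/103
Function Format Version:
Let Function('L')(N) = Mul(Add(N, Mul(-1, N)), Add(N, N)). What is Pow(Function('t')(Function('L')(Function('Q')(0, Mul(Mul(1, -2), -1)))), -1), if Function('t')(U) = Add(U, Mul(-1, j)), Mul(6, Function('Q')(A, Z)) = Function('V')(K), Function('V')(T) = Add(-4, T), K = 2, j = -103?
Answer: Rational(1, 103) ≈ 0.0097087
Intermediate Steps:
Function('Q')(A, Z) = Rational(-1, 3) (Function('Q')(A, Z) = Mul(Rational(1, 6), Add(-4, 2)) = Mul(Rational(1, 6), -2) = Rational(-1, 3))
Function('L')(N) = 0 (Function('L')(N) = Mul(0, Mul(2, N)) = 0)
Function('t')(U) = Add(103, U) (Function('t')(U) = Add(U, Mul(-1, -103)) = Add(U, 103) = Add(103, U))
Pow(Function('t')(Function('L')(Function('Q')(0, Mul(Mul(1, -2), -1)))), -1) = Pow(Add(103, 0), -1) = Pow(103, -1) = Rational(1, 103)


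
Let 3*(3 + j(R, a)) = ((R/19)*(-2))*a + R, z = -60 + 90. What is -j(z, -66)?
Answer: -1453/19 ≈ -76.474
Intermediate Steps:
z = 30
j(R, a) = -3 + R/3 - 2*R*a/57 (j(R, a) = -3 + (((R/19)*(-2))*a + R)/3 = -3 + ((-2*R/19)*a + R)/3 = -3 + (-2*R*a/19 + R)/3 = -3 + (R - 2*R*a/19)/3 = -3 + (R/3 - 2*R*a/57) = -3 + R/3 - 2*R*a/57)
-j(z, -66) = -(-3 + (⅓)*30 - 2/57*30*(-66)) = -(-3 + 10 + 1320/19) = -1*1453/19 = -1453/19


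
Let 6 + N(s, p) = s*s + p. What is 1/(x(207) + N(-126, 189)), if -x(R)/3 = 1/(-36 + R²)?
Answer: 14271/229177988 ≈ 6.2270e-5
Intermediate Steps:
N(s, p) = -6 + p + s² (N(s, p) = -6 + (s*s + p) = -6 + (s² + p) = -6 + (p + s²) = -6 + p + s²)
x(R) = -3/(-36 + R²)
1/(x(207) + N(-126, 189)) = 1/(-3/(-36 + 207²) + (-6 + 189 + (-126)²)) = 1/(-3/(-36 + 42849) + (-6 + 189 + 15876)) = 1/(-3/42813 + 16059) = 1/(-3*1/42813 + 16059) = 1/(-1/14271 + 16059) = 1/(229177988/14271) = 14271/229177988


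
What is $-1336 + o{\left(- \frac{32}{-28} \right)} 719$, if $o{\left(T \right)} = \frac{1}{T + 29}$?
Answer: $- \frac{276863}{211} \approx -1312.1$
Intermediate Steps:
$o{\left(T \right)} = \frac{1}{29 + T}$
$-1336 + o{\left(- \frac{32}{-28} \right)} 719 = -1336 + \frac{1}{29 - \frac{32}{-28}} \cdot 719 = -1336 + \frac{1}{29 - - \frac{8}{7}} \cdot 719 = -1336 + \frac{1}{29 + \frac{8}{7}} \cdot 719 = -1336 + \frac{1}{\frac{211}{7}} \cdot 719 = -1336 + \frac{7}{211} \cdot 719 = -1336 + \frac{5033}{211} = - \frac{276863}{211}$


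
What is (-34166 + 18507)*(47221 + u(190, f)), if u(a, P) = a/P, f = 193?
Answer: -142713667537/193 ≈ -7.3945e+8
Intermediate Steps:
(-34166 + 18507)*(47221 + u(190, f)) = (-34166 + 18507)*(47221 + 190/193) = -15659*(47221 + 190*(1/193)) = -15659*(47221 + 190/193) = -15659*9113843/193 = -142713667537/193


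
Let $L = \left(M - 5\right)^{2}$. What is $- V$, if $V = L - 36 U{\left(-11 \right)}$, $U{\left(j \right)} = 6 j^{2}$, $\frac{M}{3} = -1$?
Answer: $26072$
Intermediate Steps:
$M = -3$ ($M = 3 \left(-1\right) = -3$)
$L = 64$ ($L = \left(-3 - 5\right)^{2} = \left(-8\right)^{2} = 64$)
$V = -26072$ ($V = 64 - 36 \cdot 6 \left(-11\right)^{2} = 64 - 36 \cdot 6 \cdot 121 = 64 - 26136 = -26072$)
$- V = \left(-1\right) \left(-26072\right) = 26072$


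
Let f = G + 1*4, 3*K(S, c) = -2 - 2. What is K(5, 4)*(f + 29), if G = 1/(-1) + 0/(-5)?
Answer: -128/3 ≈ -42.667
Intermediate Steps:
G = -1 (G = 1*(-1) + 0*(-1/5) = -1 + 0 = -1)
K(S, c) = -4/3 (K(S, c) = (-2 - 2)/3 = (1/3)*(-4) = -4/3)
f = 3 (f = -1 + 1*4 = -1 + 4 = 3)
K(5, 4)*(f + 29) = -4*(3 + 29)/3 = -4/3*32 = -128/3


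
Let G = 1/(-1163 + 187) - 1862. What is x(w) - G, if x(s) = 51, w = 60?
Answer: 1867089/976 ≈ 1913.0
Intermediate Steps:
G = -1817313/976 (G = 1/(-976) - 1862 = -1/976 - 1862 = -1817313/976 ≈ -1862.0)
x(w) - G = 51 - 1*(-1817313/976) = 51 + 1817313/976 = 1867089/976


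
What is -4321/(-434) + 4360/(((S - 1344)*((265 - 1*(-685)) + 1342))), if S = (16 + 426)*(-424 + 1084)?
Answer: 1648972463/165622212 ≈ 9.9562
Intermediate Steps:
S = 291720 (S = 442*660 = 291720)
-4321/(-434) + 4360/(((S - 1344)*((265 - 1*(-685)) + 1342))) = -4321/(-434) + 4360/(((291720 - 1344)*((265 - 1*(-685)) + 1342))) = -4321*(-1/434) + 4360/((290376*((265 + 685) + 1342))) = 4321/434 + 4360/((290376*(950 + 1342))) = 4321/434 + 4360/((290376*2292)) = 4321/434 + 4360/665541792 = 4321/434 + 4360*(1/665541792) = 4321/434 + 5/763236 = 1648972463/165622212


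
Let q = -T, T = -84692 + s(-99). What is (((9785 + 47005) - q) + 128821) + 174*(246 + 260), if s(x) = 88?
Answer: 189051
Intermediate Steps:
T = -84604 (T = -84692 + 88 = -84604)
q = 84604 (q = -1*(-84604) = 84604)
(((9785 + 47005) - q) + 128821) + 174*(246 + 260) = (((9785 + 47005) - 1*84604) + 128821) + 174*(246 + 260) = ((56790 - 84604) + 128821) + 174*506 = (-27814 + 128821) + 88044 = 101007 + 88044 = 189051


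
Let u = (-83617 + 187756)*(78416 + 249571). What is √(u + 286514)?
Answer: √34156524707 ≈ 1.8481e+5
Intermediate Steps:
u = 34156238193 (u = 104139*327987 = 34156238193)
√(u + 286514) = √(34156238193 + 286514) = √34156524707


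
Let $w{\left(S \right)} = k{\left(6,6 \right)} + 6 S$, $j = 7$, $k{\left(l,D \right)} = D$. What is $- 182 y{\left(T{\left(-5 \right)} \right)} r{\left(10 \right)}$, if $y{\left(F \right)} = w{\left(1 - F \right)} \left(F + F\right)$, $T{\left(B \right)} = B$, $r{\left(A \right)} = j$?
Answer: $535080$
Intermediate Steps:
$r{\left(A \right)} = 7$
$w{\left(S \right)} = 6 + 6 S$
$y{\left(F \right)} = 2 F \left(12 - 6 F\right)$ ($y{\left(F \right)} = \left(6 + 6 \left(1 - F\right)\right) \left(F + F\right) = \left(6 - \left(-6 + 6 F\right)\right) 2 F = \left(12 - 6 F\right) 2 F = 2 F \left(12 - 6 F\right)$)
$- 182 y{\left(T{\left(-5 \right)} \right)} r{\left(10 \right)} = - 182 \cdot 12 \left(-5\right) \left(2 - -5\right) 7 = - 182 \cdot 12 \left(-5\right) \left(2 + 5\right) 7 = - 182 \cdot 12 \left(-5\right) 7 \cdot 7 = \left(-182\right) \left(-420\right) 7 = 76440 \cdot 7 = 535080$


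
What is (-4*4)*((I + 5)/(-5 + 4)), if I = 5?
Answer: 160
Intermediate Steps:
(-4*4)*((I + 5)/(-5 + 4)) = (-4*4)*((5 + 5)/(-5 + 4)) = -160/(-1) = -160*(-1) = -16*(-10) = 160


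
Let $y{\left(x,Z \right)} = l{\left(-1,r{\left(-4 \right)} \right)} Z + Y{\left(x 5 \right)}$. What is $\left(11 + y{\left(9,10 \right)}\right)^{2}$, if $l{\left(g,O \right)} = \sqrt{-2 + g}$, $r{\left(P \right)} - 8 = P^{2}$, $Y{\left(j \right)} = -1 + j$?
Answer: $2725 + 1100 i \sqrt{3} \approx 2725.0 + 1905.3 i$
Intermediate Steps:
$r{\left(P \right)} = 8 + P^{2}$
$y{\left(x,Z \right)} = -1 + 5 x + i Z \sqrt{3}$ ($y{\left(x,Z \right)} = \sqrt{-2 - 1} Z + \left(-1 + x 5\right) = \sqrt{-3} Z + \left(-1 + 5 x\right) = i \sqrt{3} Z + \left(-1 + 5 x\right) = i Z \sqrt{3} + \left(-1 + 5 x\right) = -1 + 5 x + i Z \sqrt{3}$)
$\left(11 + y{\left(9,10 \right)}\right)^{2} = \left(11 + \left(-1 + 5 \cdot 9 + i 10 \sqrt{3}\right)\right)^{2} = \left(11 + \left(-1 + 45 + 10 i \sqrt{3}\right)\right)^{2} = \left(11 + \left(44 + 10 i \sqrt{3}\right)\right)^{2} = \left(55 + 10 i \sqrt{3}\right)^{2}$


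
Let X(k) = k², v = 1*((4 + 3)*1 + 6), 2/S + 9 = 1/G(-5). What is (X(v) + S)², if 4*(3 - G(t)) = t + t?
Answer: 268009641/9409 ≈ 28484.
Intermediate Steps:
G(t) = 3 - t/2 (G(t) = 3 - (t + t)/4 = 3 - t/2)
S = -22/97 (S = 2/(-9 + 1/(3 - ½*(-5))) = 2/(-9 + 1/(3 + 5/2)) = 2/(-9 + 1/(11/2)) = 2/(-9 + 2/11) = 2/(-97/11) = 2*(-11/97) = -22/97 ≈ -0.22680)
v = 13 (v = 1*(7*1 + 6) = 1*(7 + 6) = 1*13 = 13)
(X(v) + S)² = (13² - 22/97)² = (169 - 22/97)² = (16371/97)² = 268009641/9409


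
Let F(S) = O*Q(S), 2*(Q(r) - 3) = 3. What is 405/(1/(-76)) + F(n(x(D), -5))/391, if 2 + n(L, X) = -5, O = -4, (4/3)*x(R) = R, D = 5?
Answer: -12034998/391 ≈ -30780.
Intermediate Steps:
x(R) = 3*R/4
Q(r) = 9/2 (Q(r) = 3 + (1/2)*3 = 3 + 3/2 = 9/2)
n(L, X) = -7 (n(L, X) = -2 - 5 = -7)
F(S) = -18 (F(S) = -4*9/2 = -18)
405/(1/(-76)) + F(n(x(D), -5))/391 = 405/(1/(-76)) - 18/391 = 405/(-1/76) - 18*1/391 = 405*(-76) - 18/391 = -30780 - 18/391 = -12034998/391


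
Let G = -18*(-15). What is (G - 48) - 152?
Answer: 70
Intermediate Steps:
G = 270
(G - 48) - 152 = (270 - 48) - 152 = 222 - 152 = 70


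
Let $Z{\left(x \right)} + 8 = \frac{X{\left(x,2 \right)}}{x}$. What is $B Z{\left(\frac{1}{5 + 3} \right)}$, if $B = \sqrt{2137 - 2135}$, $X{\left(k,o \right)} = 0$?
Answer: $- 8 \sqrt{2} \approx -11.314$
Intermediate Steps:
$B = \sqrt{2} \approx 1.4142$
$Z{\left(x \right)} = -8$ ($Z{\left(x \right)} = -8 + \frac{0}{x} = -8 + 0 = -8$)
$B Z{\left(\frac{1}{5 + 3} \right)} = \sqrt{2} \left(-8\right) = - 8 \sqrt{2}$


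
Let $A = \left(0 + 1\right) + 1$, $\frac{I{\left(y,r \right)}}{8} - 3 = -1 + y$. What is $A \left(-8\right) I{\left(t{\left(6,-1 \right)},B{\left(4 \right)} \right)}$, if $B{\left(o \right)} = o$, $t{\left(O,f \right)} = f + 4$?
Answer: $-640$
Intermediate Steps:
$t{\left(O,f \right)} = 4 + f$
$I{\left(y,r \right)} = 16 + 8 y$ ($I{\left(y,r \right)} = 24 + 8 \left(-1 + y\right) = 24 + \left(-8 + 8 y\right) = 16 + 8 y$)
$A = 2$ ($A = 1 + 1 = 2$)
$A \left(-8\right) I{\left(t{\left(6,-1 \right)},B{\left(4 \right)} \right)} = 2 \left(-8\right) \left(16 + 8 \left(4 - 1\right)\right) = - 16 \left(16 + 8 \cdot 3\right) = - 16 \left(16 + 24\right) = \left(-16\right) 40 = -640$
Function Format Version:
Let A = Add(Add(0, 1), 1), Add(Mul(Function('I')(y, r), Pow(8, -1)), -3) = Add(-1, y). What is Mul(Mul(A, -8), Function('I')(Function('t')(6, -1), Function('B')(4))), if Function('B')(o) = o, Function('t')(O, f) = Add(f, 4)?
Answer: -640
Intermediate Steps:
Function('t')(O, f) = Add(4, f)
Function('I')(y, r) = Add(16, Mul(8, y)) (Function('I')(y, r) = Add(24, Mul(8, Add(-1, y))) = Add(24, Add(-8, Mul(8, y))) = Add(16, Mul(8, y)))
A = 2 (A = Add(1, 1) = 2)
Mul(Mul(A, -8), Function('I')(Function('t')(6, -1), Function('B')(4))) = Mul(Mul(2, -8), Add(16, Mul(8, Add(4, -1)))) = Mul(-16, Add(16, Mul(8, 3))) = Mul(-16, Add(16, 24)) = Mul(-16, 40) = -640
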